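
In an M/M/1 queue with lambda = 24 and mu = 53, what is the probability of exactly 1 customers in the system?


rho = 24/53; P(n) = (1-rho)*rho^n = (1-24/53)*(24/53)^1 = 0.2478

0.2478


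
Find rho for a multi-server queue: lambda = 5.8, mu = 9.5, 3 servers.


rho = lambda / (c * mu) = 5.8 / (3 * 9.5) = 0.2035

0.2035


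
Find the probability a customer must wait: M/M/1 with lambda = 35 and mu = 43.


P(wait) = rho = lambda/mu = 35/43 = 0.814

0.814


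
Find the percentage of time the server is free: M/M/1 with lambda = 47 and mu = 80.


Idle fraction = (1 - rho) * 100 = (1 - 47/80) * 100 = 41.3%

41.3%


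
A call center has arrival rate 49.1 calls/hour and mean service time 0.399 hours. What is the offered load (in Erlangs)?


Offered load a = lambda * E[S] = 49.1 * 0.399 = 19.59 Erlangs

19.59 Erlangs


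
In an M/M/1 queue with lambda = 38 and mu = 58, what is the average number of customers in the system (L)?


rho = 38/58; L = rho/(1-rho) = 1.9

1.9


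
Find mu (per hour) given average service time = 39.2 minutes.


mu = 60 / avg_service_time = 60 / 39.2 = 1.53 per hour

1.53 per hour


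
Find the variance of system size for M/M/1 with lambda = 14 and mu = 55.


rho = 14/55; Var(N) = rho/(1-rho)^2 = 0.46

0.46


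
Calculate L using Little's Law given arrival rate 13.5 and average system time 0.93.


L = lambda * W = 13.5 * 0.93 = 12.56

12.56


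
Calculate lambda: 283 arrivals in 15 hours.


lambda = total arrivals / time = 283 / 15 = 18.87 per hour

18.87 per hour


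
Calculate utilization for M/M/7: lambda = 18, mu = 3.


rho = lambda/(c*mu) = 18/(7*3) = 0.8571

0.8571


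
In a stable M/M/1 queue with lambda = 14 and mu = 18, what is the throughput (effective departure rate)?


For a stable queue (lambda < mu), throughput = lambda = 14 per hour

14 per hour


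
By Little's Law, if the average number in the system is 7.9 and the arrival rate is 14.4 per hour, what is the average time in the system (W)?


W = L / lambda = 7.9 / 14.4 = 0.5486 hours

0.5486 hours


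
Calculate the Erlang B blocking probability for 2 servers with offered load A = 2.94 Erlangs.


B(N,A) = (A^N/N!) / sum(A^k/k!, k=0..N) with N=2, A=2.94 = 0.5231

0.5231


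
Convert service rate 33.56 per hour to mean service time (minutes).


Mean service time = 60/mu = 60/33.56 = 1.79 minutes

1.79 minutes


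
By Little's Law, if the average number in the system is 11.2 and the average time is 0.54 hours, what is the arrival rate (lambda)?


lambda = L / W = 11.2 / 0.54 = 20.74 per hour

20.74 per hour


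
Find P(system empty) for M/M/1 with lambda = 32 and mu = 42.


P0 = 1 - rho = 1 - 32/42 = 0.2381

0.2381


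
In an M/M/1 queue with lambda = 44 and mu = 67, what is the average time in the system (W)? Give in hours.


W = 1/(mu - lambda) = 1/(67 - 44) = 0.0435 hours

0.0435 hours


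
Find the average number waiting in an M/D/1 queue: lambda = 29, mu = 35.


M/D/1: Lq = rho^2 / (2*(1-rho)) where rho = 29/35; Lq = 2.0

2.0


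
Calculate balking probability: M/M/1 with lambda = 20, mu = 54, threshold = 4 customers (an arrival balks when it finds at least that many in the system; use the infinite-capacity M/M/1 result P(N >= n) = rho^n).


P(N >= 4) = rho^4 = (20/54)^4 = 0.0188

0.0188


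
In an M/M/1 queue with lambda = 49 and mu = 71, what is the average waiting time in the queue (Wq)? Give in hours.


rho = 49/71; Wq = rho/(mu - lambda) = 0.0314 hours

0.0314 hours


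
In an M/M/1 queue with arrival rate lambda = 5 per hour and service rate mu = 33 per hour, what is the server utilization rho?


rho = lambda/mu = 5/33 = 0.1515

0.1515


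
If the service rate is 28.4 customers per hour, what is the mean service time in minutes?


Mean service time = 60/mu = 60/28.4 = 2.11 minutes

2.11 minutes


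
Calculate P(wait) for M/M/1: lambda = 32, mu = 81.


P(wait) = rho = lambda/mu = 32/81 = 0.3951

0.3951


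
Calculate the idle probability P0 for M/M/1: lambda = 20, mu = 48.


P0 = 1 - rho = 1 - 20/48 = 0.5833

0.5833


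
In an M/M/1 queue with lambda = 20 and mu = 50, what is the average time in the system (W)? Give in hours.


W = 1/(mu - lambda) = 1/(50 - 20) = 0.0333 hours

0.0333 hours


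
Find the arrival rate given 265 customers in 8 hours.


lambda = total arrivals / time = 265 / 8 = 33.13 per hour

33.13 per hour


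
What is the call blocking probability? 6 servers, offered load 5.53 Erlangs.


B(N,A) = (A^N/N!) / sum(A^k/k!, k=0..N) with N=6, A=5.53 = 0.2312

0.2312


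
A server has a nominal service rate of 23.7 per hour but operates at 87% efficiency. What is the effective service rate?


Effective rate = mu * efficiency = 23.7 * 0.87 = 20.62 per hour

20.62 per hour


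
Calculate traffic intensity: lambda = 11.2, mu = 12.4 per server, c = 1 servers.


rho = lambda / (c * mu) = 11.2 / (1 * 12.4) = 0.9032

0.9032


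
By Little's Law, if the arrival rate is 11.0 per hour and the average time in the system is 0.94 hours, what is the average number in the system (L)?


L = lambda * W = 11.0 * 0.94 = 10.34

10.34


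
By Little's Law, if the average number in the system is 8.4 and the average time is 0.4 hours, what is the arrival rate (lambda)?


lambda = L / W = 8.4 / 0.4 = 21.0 per hour

21.0 per hour


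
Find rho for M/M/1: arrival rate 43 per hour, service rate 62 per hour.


rho = lambda/mu = 43/62 = 0.6935

0.6935


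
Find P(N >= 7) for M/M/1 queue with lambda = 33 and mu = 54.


P(N >= 7) = rho^7 = (33/54)^7 = 0.0318

0.0318


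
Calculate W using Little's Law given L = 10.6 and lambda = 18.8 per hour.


W = L / lambda = 10.6 / 18.8 = 0.5638 hours

0.5638 hours


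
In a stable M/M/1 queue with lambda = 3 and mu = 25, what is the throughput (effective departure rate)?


For a stable queue (lambda < mu), throughput = lambda = 3 per hour

3 per hour


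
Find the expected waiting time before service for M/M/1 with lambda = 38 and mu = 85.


rho = 38/85; Wq = rho/(mu - lambda) = 0.0095 hours

0.0095 hours


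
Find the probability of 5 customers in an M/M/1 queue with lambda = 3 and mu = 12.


rho = 3/12; P(n) = (1-rho)*rho^n = (1-3/12)*(3/12)^5 = 0.0007

0.0007


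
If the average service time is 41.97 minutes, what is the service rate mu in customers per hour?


mu = 60 / avg_service_time = 60 / 41.97 = 1.43 per hour

1.43 per hour


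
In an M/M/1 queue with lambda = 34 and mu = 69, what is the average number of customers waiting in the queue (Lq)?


rho = 34/69; Lq = rho^2/(1-rho) = 0.48

0.48


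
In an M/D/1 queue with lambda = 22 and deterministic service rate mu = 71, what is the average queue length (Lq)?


M/D/1: Lq = rho^2 / (2*(1-rho)) where rho = 22/71; Lq = 0.07

0.07


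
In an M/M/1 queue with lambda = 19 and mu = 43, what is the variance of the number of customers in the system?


rho = 19/43; Var(N) = rho/(1-rho)^2 = 1.42

1.42


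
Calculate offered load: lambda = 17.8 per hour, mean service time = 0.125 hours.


Offered load a = lambda * E[S] = 17.8 * 0.125 = 2.23 Erlangs

2.23 Erlangs


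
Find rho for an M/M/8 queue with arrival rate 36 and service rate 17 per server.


rho = lambda/(c*mu) = 36/(8*17) = 0.2647

0.2647


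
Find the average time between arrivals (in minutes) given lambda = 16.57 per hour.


Mean interarrival time = 60/lambda = 60/16.57 = 3.62 minutes

3.62 minutes


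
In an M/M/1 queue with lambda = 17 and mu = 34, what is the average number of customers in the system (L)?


rho = 17/34; L = rho/(1-rho) = 1.0

1.0


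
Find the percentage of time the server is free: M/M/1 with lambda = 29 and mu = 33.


Idle fraction = (1 - rho) * 100 = (1 - 29/33) * 100 = 12.1%

12.1%


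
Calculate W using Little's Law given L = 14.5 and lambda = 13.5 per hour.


W = L / lambda = 14.5 / 13.5 = 1.0741 hours

1.0741 hours


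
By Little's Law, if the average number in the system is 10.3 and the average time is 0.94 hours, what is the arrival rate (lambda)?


lambda = L / W = 10.3 / 0.94 = 10.96 per hour

10.96 per hour


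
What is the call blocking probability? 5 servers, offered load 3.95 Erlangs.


B(N,A) = (A^N/N!) / sum(A^k/k!, k=0..N) with N=5, A=3.95 = 0.1946

0.1946


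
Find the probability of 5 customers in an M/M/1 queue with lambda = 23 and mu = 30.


rho = 23/30; P(n) = (1-rho)*rho^n = (1-23/30)*(23/30)^5 = 0.0618

0.0618


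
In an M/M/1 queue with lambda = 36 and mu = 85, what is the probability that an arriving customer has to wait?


P(wait) = rho = lambda/mu = 36/85 = 0.4235

0.4235


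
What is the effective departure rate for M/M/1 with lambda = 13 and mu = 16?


For a stable queue (lambda < mu), throughput = lambda = 13 per hour

13 per hour


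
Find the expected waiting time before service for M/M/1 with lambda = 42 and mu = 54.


rho = 42/54; Wq = rho/(mu - lambda) = 0.0648 hours

0.0648 hours


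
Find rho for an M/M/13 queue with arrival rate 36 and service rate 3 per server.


rho = lambda/(c*mu) = 36/(13*3) = 0.9231

0.9231


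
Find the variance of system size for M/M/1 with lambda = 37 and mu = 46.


rho = 37/46; Var(N) = rho/(1-rho)^2 = 21.01

21.01


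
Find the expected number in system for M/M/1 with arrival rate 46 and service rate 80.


rho = 46/80; L = rho/(1-rho) = 1.35

1.35


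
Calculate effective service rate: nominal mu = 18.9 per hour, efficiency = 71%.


Effective rate = mu * efficiency = 18.9 * 0.71 = 13.42 per hour

13.42 per hour


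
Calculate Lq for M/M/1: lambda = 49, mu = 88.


rho = 49/88; Lq = rho^2/(1-rho) = 0.7

0.7


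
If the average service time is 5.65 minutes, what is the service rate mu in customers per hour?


mu = 60 / avg_service_time = 60 / 5.65 = 10.62 per hour

10.62 per hour


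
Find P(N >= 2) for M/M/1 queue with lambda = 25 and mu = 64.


P(N >= 2) = rho^2 = (25/64)^2 = 0.1526

0.1526


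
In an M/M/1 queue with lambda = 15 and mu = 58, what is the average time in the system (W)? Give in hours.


W = 1/(mu - lambda) = 1/(58 - 15) = 0.0233 hours

0.0233 hours


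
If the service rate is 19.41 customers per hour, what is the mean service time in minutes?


Mean service time = 60/mu = 60/19.41 = 3.09 minutes

3.09 minutes


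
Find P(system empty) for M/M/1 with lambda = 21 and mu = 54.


P0 = 1 - rho = 1 - 21/54 = 0.6111

0.6111


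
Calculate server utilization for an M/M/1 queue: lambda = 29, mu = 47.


rho = lambda/mu = 29/47 = 0.617

0.617


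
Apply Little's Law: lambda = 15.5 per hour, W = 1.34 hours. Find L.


L = lambda * W = 15.5 * 1.34 = 20.77

20.77


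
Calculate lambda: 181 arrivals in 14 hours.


lambda = total arrivals / time = 181 / 14 = 12.93 per hour

12.93 per hour


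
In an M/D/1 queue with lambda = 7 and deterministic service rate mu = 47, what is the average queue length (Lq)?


M/D/1: Lq = rho^2 / (2*(1-rho)) where rho = 7/47; Lq = 0.01

0.01


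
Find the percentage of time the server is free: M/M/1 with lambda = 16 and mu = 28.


Idle fraction = (1 - rho) * 100 = (1 - 16/28) * 100 = 42.9%

42.9%


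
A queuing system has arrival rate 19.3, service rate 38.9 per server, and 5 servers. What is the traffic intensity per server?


rho = lambda / (c * mu) = 19.3 / (5 * 38.9) = 0.0992

0.0992


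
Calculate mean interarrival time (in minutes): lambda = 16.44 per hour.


Mean interarrival time = 60/lambda = 60/16.44 = 3.65 minutes

3.65 minutes


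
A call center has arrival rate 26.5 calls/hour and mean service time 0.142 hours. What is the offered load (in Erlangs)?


Offered load a = lambda * E[S] = 26.5 * 0.142 = 3.76 Erlangs

3.76 Erlangs


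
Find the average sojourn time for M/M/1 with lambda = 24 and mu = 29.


W = 1/(mu - lambda) = 1/(29 - 24) = 0.2 hours

0.2 hours


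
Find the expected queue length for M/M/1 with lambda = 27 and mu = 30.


rho = 27/30; Lq = rho^2/(1-rho) = 8.1

8.1


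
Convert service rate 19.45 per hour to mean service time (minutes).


Mean service time = 60/mu = 60/19.45 = 3.08 minutes

3.08 minutes


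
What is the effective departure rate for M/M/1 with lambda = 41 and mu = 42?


For a stable queue (lambda < mu), throughput = lambda = 41 per hour

41 per hour


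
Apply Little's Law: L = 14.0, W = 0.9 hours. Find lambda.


lambda = L / W = 14.0 / 0.9 = 15.56 per hour

15.56 per hour


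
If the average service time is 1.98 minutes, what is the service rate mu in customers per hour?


mu = 60 / avg_service_time = 60 / 1.98 = 30.3 per hour

30.3 per hour


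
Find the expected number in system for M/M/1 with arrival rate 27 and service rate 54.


rho = 27/54; L = rho/(1-rho) = 1.0

1.0


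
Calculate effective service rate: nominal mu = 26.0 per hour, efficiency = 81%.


Effective rate = mu * efficiency = 26.0 * 0.81 = 21.06 per hour

21.06 per hour


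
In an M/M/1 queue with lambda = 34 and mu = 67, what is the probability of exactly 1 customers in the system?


rho = 34/67; P(n) = (1-rho)*rho^n = (1-34/67)*(34/67)^1 = 0.2499

0.2499


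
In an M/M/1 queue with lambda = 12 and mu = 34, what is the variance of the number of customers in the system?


rho = 12/34; Var(N) = rho/(1-rho)^2 = 0.84

0.84


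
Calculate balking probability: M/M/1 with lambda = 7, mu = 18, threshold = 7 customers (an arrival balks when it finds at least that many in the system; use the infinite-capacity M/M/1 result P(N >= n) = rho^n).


P(N >= 7) = rho^7 = (7/18)^7 = 0.0013

0.0013


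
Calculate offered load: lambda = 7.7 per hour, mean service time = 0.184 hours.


Offered load a = lambda * E[S] = 7.7 * 0.184 = 1.42 Erlangs

1.42 Erlangs


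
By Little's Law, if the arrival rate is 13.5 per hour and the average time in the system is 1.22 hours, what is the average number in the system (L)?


L = lambda * W = 13.5 * 1.22 = 16.47

16.47


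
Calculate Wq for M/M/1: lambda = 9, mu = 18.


rho = 9/18; Wq = rho/(mu - lambda) = 0.0556 hours

0.0556 hours


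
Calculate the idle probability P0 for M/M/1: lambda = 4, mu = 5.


P0 = 1 - rho = 1 - 4/5 = 0.2

0.2


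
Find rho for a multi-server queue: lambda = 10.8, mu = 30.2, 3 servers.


rho = lambda / (c * mu) = 10.8 / (3 * 30.2) = 0.1192

0.1192


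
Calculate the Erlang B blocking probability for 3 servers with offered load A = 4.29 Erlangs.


B(N,A) = (A^N/N!) / sum(A^k/k!, k=0..N) with N=3, A=4.29 = 0.4759

0.4759


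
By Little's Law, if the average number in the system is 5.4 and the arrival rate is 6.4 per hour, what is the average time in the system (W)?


W = L / lambda = 5.4 / 6.4 = 0.8438 hours

0.8438 hours


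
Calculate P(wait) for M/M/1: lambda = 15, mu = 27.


P(wait) = rho = lambda/mu = 15/27 = 0.5556

0.5556


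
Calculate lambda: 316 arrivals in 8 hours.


lambda = total arrivals / time = 316 / 8 = 39.5 per hour

39.5 per hour


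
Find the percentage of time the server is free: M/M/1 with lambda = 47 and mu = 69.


Idle fraction = (1 - rho) * 100 = (1 - 47/69) * 100 = 31.9%

31.9%


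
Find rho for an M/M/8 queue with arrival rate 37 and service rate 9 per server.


rho = lambda/(c*mu) = 37/(8*9) = 0.5139

0.5139


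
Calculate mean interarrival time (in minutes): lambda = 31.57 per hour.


Mean interarrival time = 60/lambda = 60/31.57 = 1.9 minutes

1.9 minutes


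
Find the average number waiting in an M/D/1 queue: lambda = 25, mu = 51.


M/D/1: Lq = rho^2 / (2*(1-rho)) where rho = 25/51; Lq = 0.24

0.24


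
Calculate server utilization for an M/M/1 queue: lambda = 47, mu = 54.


rho = lambda/mu = 47/54 = 0.8704

0.8704


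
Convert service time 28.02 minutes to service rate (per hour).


mu = 60 / avg_service_time = 60 / 28.02 = 2.14 per hour

2.14 per hour


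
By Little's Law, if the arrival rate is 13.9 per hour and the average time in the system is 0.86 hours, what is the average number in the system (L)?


L = lambda * W = 13.9 * 0.86 = 11.95

11.95


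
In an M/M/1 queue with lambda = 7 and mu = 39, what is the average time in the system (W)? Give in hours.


W = 1/(mu - lambda) = 1/(39 - 7) = 0.0313 hours

0.0313 hours


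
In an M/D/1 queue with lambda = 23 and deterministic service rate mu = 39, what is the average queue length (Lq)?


M/D/1: Lq = rho^2 / (2*(1-rho)) where rho = 23/39; Lq = 0.42

0.42


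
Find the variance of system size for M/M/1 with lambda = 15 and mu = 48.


rho = 15/48; Var(N) = rho/(1-rho)^2 = 0.66

0.66


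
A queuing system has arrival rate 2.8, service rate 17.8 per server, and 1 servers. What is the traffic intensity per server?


rho = lambda / (c * mu) = 2.8 / (1 * 17.8) = 0.1573

0.1573


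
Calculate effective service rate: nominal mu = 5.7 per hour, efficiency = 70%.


Effective rate = mu * efficiency = 5.7 * 0.7 = 3.99 per hour

3.99 per hour


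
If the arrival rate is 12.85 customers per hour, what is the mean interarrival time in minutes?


Mean interarrival time = 60/lambda = 60/12.85 = 4.67 minutes

4.67 minutes


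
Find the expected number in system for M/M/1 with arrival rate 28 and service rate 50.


rho = 28/50; L = rho/(1-rho) = 1.27

1.27


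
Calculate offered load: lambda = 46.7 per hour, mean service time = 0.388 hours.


Offered load a = lambda * E[S] = 46.7 * 0.388 = 18.12 Erlangs

18.12 Erlangs


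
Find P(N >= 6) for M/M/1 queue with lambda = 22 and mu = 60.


P(N >= 6) = rho^6 = (22/60)^6 = 0.0024

0.0024


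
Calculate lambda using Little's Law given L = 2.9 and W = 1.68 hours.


lambda = L / W = 2.9 / 1.68 = 1.73 per hour

1.73 per hour


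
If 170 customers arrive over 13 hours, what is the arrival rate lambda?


lambda = total arrivals / time = 170 / 13 = 13.08 per hour

13.08 per hour


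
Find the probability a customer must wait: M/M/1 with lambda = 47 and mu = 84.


P(wait) = rho = lambda/mu = 47/84 = 0.5595

0.5595


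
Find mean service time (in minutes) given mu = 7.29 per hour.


Mean service time = 60/mu = 60/7.29 = 8.23 minutes

8.23 minutes


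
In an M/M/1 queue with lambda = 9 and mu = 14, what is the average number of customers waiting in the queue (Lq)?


rho = 9/14; Lq = rho^2/(1-rho) = 1.16

1.16


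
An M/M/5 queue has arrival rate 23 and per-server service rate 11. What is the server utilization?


rho = lambda/(c*mu) = 23/(5*11) = 0.4182

0.4182


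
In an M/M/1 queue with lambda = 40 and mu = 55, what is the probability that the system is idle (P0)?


P0 = 1 - rho = 1 - 40/55 = 0.2727

0.2727


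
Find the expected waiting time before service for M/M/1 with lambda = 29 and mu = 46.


rho = 29/46; Wq = rho/(mu - lambda) = 0.0371 hours

0.0371 hours


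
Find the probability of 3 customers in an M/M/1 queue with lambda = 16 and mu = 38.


rho = 16/38; P(n) = (1-rho)*rho^n = (1-16/38)*(16/38)^3 = 0.0432

0.0432


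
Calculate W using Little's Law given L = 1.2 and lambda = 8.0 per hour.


W = L / lambda = 1.2 / 8.0 = 0.15 hours

0.15 hours


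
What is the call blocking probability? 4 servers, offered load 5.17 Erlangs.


B(N,A) = (A^N/N!) / sum(A^k/k!, k=0..N) with N=4, A=5.17 = 0.4115

0.4115


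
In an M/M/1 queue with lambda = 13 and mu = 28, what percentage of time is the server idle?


Idle fraction = (1 - rho) * 100 = (1 - 13/28) * 100 = 53.6%

53.6%


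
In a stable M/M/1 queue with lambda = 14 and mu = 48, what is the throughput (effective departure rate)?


For a stable queue (lambda < mu), throughput = lambda = 14 per hour

14 per hour


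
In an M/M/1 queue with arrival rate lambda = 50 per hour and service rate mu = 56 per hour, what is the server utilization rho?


rho = lambda/mu = 50/56 = 0.8929

0.8929


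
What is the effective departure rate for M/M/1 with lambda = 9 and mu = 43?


For a stable queue (lambda < mu), throughput = lambda = 9 per hour

9 per hour


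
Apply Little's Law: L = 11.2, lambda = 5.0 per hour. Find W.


W = L / lambda = 11.2 / 5.0 = 2.24 hours

2.24 hours


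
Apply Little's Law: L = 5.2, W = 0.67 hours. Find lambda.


lambda = L / W = 5.2 / 0.67 = 7.76 per hour

7.76 per hour


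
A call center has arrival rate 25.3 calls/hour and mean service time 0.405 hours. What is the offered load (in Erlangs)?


Offered load a = lambda * E[S] = 25.3 * 0.405 = 10.25 Erlangs

10.25 Erlangs


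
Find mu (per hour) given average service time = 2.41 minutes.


mu = 60 / avg_service_time = 60 / 2.41 = 24.9 per hour

24.9 per hour


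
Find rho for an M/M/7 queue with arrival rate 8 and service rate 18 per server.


rho = lambda/(c*mu) = 8/(7*18) = 0.0635

0.0635


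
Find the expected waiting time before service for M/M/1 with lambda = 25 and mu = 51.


rho = 25/51; Wq = rho/(mu - lambda) = 0.0189 hours

0.0189 hours


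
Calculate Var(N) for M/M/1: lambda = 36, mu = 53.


rho = 36/53; Var(N) = rho/(1-rho)^2 = 6.6

6.6


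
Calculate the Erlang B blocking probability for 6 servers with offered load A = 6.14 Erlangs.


B(N,A) = (A^N/N!) / sum(A^k/k!, k=0..N) with N=6, A=6.14 = 0.2747

0.2747


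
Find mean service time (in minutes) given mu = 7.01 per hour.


Mean service time = 60/mu = 60/7.01 = 8.56 minutes

8.56 minutes


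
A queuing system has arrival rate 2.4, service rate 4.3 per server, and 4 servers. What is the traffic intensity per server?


rho = lambda / (c * mu) = 2.4 / (4 * 4.3) = 0.1395

0.1395


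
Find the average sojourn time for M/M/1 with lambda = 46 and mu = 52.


W = 1/(mu - lambda) = 1/(52 - 46) = 0.1667 hours

0.1667 hours


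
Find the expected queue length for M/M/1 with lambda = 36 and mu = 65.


rho = 36/65; Lq = rho^2/(1-rho) = 0.69

0.69


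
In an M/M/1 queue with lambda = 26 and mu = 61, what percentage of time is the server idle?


Idle fraction = (1 - rho) * 100 = (1 - 26/61) * 100 = 57.4%

57.4%


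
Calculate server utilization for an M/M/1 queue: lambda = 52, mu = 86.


rho = lambda/mu = 52/86 = 0.6047

0.6047


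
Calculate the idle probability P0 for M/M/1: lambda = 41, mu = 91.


P0 = 1 - rho = 1 - 41/91 = 0.5495

0.5495


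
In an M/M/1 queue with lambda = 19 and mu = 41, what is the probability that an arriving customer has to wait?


P(wait) = rho = lambda/mu = 19/41 = 0.4634

0.4634


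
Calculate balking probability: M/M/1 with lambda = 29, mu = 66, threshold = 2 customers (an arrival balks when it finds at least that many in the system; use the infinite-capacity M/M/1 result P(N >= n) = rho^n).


P(N >= 2) = rho^2 = (29/66)^2 = 0.1931

0.1931


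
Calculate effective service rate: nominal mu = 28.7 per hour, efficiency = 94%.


Effective rate = mu * efficiency = 28.7 * 0.94 = 26.98 per hour

26.98 per hour


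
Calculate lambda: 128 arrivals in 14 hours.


lambda = total arrivals / time = 128 / 14 = 9.14 per hour

9.14 per hour


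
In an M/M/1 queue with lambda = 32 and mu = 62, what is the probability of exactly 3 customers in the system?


rho = 32/62; P(n) = (1-rho)*rho^n = (1-32/62)*(32/62)^3 = 0.0665

0.0665


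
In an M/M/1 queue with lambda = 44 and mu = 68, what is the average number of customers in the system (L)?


rho = 44/68; L = rho/(1-rho) = 1.83

1.83


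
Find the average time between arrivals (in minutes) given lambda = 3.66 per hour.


Mean interarrival time = 60/lambda = 60/3.66 = 16.39 minutes

16.39 minutes


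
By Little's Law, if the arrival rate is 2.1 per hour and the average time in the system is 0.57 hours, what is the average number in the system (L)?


L = lambda * W = 2.1 * 0.57 = 1.2

1.2


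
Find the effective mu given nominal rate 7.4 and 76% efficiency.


Effective rate = mu * efficiency = 7.4 * 0.76 = 5.62 per hour

5.62 per hour


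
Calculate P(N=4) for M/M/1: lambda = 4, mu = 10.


rho = 4/10; P(n) = (1-rho)*rho^n = (1-4/10)*(4/10)^4 = 0.0154

0.0154


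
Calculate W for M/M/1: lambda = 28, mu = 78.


W = 1/(mu - lambda) = 1/(78 - 28) = 0.02 hours

0.02 hours


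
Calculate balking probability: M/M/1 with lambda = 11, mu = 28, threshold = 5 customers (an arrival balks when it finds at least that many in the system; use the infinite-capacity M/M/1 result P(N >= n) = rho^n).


P(N >= 5) = rho^5 = (11/28)^5 = 0.0094

0.0094


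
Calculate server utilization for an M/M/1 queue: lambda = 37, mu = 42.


rho = lambda/mu = 37/42 = 0.881

0.881


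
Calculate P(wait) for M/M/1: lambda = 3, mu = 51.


P(wait) = rho = lambda/mu = 3/51 = 0.0588

0.0588


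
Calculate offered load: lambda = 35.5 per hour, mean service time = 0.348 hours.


Offered load a = lambda * E[S] = 35.5 * 0.348 = 12.35 Erlangs

12.35 Erlangs


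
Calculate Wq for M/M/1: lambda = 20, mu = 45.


rho = 20/45; Wq = rho/(mu - lambda) = 0.0178 hours

0.0178 hours


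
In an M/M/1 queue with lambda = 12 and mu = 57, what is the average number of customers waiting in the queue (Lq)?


rho = 12/57; Lq = rho^2/(1-rho) = 0.06

0.06


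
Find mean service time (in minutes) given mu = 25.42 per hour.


Mean service time = 60/mu = 60/25.42 = 2.36 minutes

2.36 minutes


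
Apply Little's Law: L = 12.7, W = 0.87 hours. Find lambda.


lambda = L / W = 12.7 / 0.87 = 14.6 per hour

14.6 per hour


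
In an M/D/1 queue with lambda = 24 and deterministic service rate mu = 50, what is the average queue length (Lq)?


M/D/1: Lq = rho^2 / (2*(1-rho)) where rho = 24/50; Lq = 0.22

0.22


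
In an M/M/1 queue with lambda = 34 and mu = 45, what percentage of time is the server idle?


Idle fraction = (1 - rho) * 100 = (1 - 34/45) * 100 = 24.4%

24.4%


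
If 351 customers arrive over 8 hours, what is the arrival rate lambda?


lambda = total arrivals / time = 351 / 8 = 43.88 per hour

43.88 per hour


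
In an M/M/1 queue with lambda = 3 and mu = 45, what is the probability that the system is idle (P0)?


P0 = 1 - rho = 1 - 3/45 = 0.9333

0.9333


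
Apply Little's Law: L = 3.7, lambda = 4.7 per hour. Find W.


W = L / lambda = 3.7 / 4.7 = 0.7872 hours

0.7872 hours


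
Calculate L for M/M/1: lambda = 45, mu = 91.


rho = 45/91; L = rho/(1-rho) = 0.98

0.98


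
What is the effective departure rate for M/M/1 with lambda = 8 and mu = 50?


For a stable queue (lambda < mu), throughput = lambda = 8 per hour

8 per hour


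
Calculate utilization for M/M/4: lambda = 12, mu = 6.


rho = lambda/(c*mu) = 12/(4*6) = 0.5

0.5


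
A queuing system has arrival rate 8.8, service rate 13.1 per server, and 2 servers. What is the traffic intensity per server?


rho = lambda / (c * mu) = 8.8 / (2 * 13.1) = 0.3359

0.3359


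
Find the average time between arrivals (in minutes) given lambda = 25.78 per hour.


Mean interarrival time = 60/lambda = 60/25.78 = 2.33 minutes

2.33 minutes


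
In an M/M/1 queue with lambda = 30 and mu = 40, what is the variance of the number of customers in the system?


rho = 30/40; Var(N) = rho/(1-rho)^2 = 12.0

12.0


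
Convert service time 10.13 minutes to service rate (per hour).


mu = 60 / avg_service_time = 60 / 10.13 = 5.92 per hour

5.92 per hour


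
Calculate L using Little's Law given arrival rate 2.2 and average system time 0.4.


L = lambda * W = 2.2 * 0.4 = 0.88

0.88


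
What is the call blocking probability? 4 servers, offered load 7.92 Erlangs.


B(N,A) = (A^N/N!) / sum(A^k/k!, k=0..N) with N=4, A=7.92 = 0.5712

0.5712


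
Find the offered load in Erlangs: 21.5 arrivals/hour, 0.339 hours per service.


Offered load a = lambda * E[S] = 21.5 * 0.339 = 7.29 Erlangs

7.29 Erlangs


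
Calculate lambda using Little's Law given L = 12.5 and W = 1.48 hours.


lambda = L / W = 12.5 / 1.48 = 8.45 per hour

8.45 per hour


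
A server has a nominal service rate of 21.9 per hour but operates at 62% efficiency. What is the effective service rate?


Effective rate = mu * efficiency = 21.9 * 0.62 = 13.58 per hour

13.58 per hour


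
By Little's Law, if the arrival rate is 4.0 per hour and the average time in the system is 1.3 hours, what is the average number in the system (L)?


L = lambda * W = 4.0 * 1.3 = 5.2

5.2


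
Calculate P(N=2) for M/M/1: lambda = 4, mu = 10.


rho = 4/10; P(n) = (1-rho)*rho^n = (1-4/10)*(4/10)^2 = 0.096

0.096


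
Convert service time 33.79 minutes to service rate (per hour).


mu = 60 / avg_service_time = 60 / 33.79 = 1.78 per hour

1.78 per hour


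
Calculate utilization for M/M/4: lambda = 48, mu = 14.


rho = lambda/(c*mu) = 48/(4*14) = 0.8571

0.8571


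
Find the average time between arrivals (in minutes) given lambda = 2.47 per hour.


Mean interarrival time = 60/lambda = 60/2.47 = 24.29 minutes

24.29 minutes


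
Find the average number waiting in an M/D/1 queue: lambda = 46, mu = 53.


M/D/1: Lq = rho^2 / (2*(1-rho)) where rho = 46/53; Lq = 2.85

2.85


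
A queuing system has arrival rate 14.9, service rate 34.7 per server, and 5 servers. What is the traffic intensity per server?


rho = lambda / (c * mu) = 14.9 / (5 * 34.7) = 0.0859

0.0859


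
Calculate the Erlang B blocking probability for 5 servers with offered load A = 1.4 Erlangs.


B(N,A) = (A^N/N!) / sum(A^k/k!, k=0..N) with N=5, A=1.4 = 0.0111

0.0111


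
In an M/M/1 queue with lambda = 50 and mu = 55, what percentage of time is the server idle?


Idle fraction = (1 - rho) * 100 = (1 - 50/55) * 100 = 9.1%

9.1%


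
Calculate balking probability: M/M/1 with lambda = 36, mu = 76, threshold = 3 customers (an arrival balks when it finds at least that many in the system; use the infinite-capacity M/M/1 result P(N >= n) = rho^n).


P(N >= 3) = rho^3 = (36/76)^3 = 0.1063

0.1063


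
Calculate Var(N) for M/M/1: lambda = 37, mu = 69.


rho = 37/69; Var(N) = rho/(1-rho)^2 = 2.49

2.49


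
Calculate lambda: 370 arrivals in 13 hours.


lambda = total arrivals / time = 370 / 13 = 28.46 per hour

28.46 per hour


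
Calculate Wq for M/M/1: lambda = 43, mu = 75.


rho = 43/75; Wq = rho/(mu - lambda) = 0.0179 hours

0.0179 hours


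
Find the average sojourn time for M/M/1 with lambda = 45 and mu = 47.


W = 1/(mu - lambda) = 1/(47 - 45) = 0.5 hours

0.5 hours


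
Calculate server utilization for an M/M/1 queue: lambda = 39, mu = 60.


rho = lambda/mu = 39/60 = 0.65

0.65


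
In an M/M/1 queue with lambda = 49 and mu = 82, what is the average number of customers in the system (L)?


rho = 49/82; L = rho/(1-rho) = 1.48

1.48


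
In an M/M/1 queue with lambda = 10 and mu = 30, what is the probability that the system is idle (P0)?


P0 = 1 - rho = 1 - 10/30 = 0.6667

0.6667


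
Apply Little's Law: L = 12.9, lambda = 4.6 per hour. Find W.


W = L / lambda = 12.9 / 4.6 = 2.8043 hours

2.8043 hours


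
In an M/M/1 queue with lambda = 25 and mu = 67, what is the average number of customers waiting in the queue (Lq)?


rho = 25/67; Lq = rho^2/(1-rho) = 0.22

0.22


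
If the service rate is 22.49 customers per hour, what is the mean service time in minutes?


Mean service time = 60/mu = 60/22.49 = 2.67 minutes

2.67 minutes


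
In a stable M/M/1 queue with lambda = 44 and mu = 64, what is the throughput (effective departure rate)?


For a stable queue (lambda < mu), throughput = lambda = 44 per hour

44 per hour


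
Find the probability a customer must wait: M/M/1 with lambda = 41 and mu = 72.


P(wait) = rho = lambda/mu = 41/72 = 0.5694

0.5694


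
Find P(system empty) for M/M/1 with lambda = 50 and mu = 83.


P0 = 1 - rho = 1 - 50/83 = 0.3976

0.3976


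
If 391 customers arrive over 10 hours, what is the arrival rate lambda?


lambda = total arrivals / time = 391 / 10 = 39.1 per hour

39.1 per hour


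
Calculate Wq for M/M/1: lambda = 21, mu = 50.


rho = 21/50; Wq = rho/(mu - lambda) = 0.0145 hours

0.0145 hours


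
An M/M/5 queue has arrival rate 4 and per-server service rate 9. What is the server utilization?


rho = lambda/(c*mu) = 4/(5*9) = 0.0889

0.0889


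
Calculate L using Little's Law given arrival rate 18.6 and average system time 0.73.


L = lambda * W = 18.6 * 0.73 = 13.58

13.58


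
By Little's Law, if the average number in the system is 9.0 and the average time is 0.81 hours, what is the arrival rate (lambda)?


lambda = L / W = 9.0 / 0.81 = 11.11 per hour

11.11 per hour


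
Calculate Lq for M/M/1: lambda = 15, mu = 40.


rho = 15/40; Lq = rho^2/(1-rho) = 0.23

0.23


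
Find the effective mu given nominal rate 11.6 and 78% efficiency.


Effective rate = mu * efficiency = 11.6 * 0.78 = 9.05 per hour

9.05 per hour


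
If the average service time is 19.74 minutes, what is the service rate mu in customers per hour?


mu = 60 / avg_service_time = 60 / 19.74 = 3.04 per hour

3.04 per hour


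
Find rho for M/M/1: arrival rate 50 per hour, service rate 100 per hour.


rho = lambda/mu = 50/100 = 0.5

0.5


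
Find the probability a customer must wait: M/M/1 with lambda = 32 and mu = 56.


P(wait) = rho = lambda/mu = 32/56 = 0.5714

0.5714


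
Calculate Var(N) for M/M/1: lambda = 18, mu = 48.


rho = 18/48; Var(N) = rho/(1-rho)^2 = 0.96

0.96


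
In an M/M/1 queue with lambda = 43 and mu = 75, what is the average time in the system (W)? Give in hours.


W = 1/(mu - lambda) = 1/(75 - 43) = 0.0313 hours

0.0313 hours


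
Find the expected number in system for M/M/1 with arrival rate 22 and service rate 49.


rho = 22/49; L = rho/(1-rho) = 0.81

0.81


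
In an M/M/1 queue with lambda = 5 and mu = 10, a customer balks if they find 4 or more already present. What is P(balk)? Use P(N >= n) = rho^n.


P(N >= 4) = rho^4 = (5/10)^4 = 0.0625

0.0625


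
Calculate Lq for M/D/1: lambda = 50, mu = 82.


M/D/1: Lq = rho^2 / (2*(1-rho)) where rho = 50/82; Lq = 0.48

0.48


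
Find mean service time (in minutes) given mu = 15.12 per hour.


Mean service time = 60/mu = 60/15.12 = 3.97 minutes

3.97 minutes


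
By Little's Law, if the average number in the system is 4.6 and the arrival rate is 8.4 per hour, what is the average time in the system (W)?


W = L / lambda = 4.6 / 8.4 = 0.5476 hours

0.5476 hours


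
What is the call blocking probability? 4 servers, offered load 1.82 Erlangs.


B(N,A) = (A^N/N!) / sum(A^k/k!, k=0..N) with N=4, A=1.82 = 0.077

0.077


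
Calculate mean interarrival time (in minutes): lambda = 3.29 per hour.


Mean interarrival time = 60/lambda = 60/3.29 = 18.24 minutes

18.24 minutes


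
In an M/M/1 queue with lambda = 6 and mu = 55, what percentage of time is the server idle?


Idle fraction = (1 - rho) * 100 = (1 - 6/55) * 100 = 89.1%

89.1%


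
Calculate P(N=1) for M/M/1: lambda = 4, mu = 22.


rho = 4/22; P(n) = (1-rho)*rho^n = (1-4/22)*(4/22)^1 = 0.1488

0.1488


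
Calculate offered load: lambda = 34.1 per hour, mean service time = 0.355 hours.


Offered load a = lambda * E[S] = 34.1 * 0.355 = 12.11 Erlangs

12.11 Erlangs


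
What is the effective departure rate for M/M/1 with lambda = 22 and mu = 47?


For a stable queue (lambda < mu), throughput = lambda = 22 per hour

22 per hour


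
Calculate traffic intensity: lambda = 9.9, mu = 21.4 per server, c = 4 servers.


rho = lambda / (c * mu) = 9.9 / (4 * 21.4) = 0.1157

0.1157


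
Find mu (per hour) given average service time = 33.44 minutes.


mu = 60 / avg_service_time = 60 / 33.44 = 1.79 per hour

1.79 per hour


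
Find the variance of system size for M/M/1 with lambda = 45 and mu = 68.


rho = 45/68; Var(N) = rho/(1-rho)^2 = 5.78

5.78


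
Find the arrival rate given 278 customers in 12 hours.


lambda = total arrivals / time = 278 / 12 = 23.17 per hour

23.17 per hour


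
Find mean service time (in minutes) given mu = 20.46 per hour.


Mean service time = 60/mu = 60/20.46 = 2.93 minutes

2.93 minutes


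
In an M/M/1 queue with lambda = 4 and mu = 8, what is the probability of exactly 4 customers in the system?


rho = 4/8; P(n) = (1-rho)*rho^n = (1-4/8)*(4/8)^4 = 0.0313

0.0313


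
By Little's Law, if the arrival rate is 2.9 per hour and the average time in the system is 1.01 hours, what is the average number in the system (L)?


L = lambda * W = 2.9 * 1.01 = 2.93

2.93


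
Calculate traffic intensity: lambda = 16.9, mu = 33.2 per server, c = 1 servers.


rho = lambda / (c * mu) = 16.9 / (1 * 33.2) = 0.509

0.509


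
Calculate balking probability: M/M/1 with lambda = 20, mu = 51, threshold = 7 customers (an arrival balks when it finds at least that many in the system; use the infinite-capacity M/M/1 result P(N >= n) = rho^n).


P(N >= 7) = rho^7 = (20/51)^7 = 0.0014

0.0014


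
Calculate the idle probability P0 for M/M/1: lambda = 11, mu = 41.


P0 = 1 - rho = 1 - 11/41 = 0.7317

0.7317


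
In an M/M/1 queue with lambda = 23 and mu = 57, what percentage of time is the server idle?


Idle fraction = (1 - rho) * 100 = (1 - 23/57) * 100 = 59.6%

59.6%


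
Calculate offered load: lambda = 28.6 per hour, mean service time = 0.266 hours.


Offered load a = lambda * E[S] = 28.6 * 0.266 = 7.61 Erlangs

7.61 Erlangs


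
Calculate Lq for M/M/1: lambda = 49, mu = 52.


rho = 49/52; Lq = rho^2/(1-rho) = 15.39

15.39


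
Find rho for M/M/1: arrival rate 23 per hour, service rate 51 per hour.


rho = lambda/mu = 23/51 = 0.451

0.451


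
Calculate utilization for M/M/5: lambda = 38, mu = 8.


rho = lambda/(c*mu) = 38/(5*8) = 0.95

0.95


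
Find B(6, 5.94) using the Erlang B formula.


B(N,A) = (A^N/N!) / sum(A^k/k!, k=0..N) with N=6, A=5.94 = 0.2607

0.2607


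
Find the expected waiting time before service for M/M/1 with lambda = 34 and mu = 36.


rho = 34/36; Wq = rho/(mu - lambda) = 0.4722 hours

0.4722 hours


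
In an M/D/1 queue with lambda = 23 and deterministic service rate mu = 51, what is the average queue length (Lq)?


M/D/1: Lq = rho^2 / (2*(1-rho)) where rho = 23/51; Lq = 0.19

0.19


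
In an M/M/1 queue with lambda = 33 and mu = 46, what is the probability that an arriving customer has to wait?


P(wait) = rho = lambda/mu = 33/46 = 0.7174

0.7174


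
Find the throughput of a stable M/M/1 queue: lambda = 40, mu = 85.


For a stable queue (lambda < mu), throughput = lambda = 40 per hour

40 per hour


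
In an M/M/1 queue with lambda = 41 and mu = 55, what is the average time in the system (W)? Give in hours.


W = 1/(mu - lambda) = 1/(55 - 41) = 0.0714 hours

0.0714 hours


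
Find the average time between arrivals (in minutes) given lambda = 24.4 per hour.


Mean interarrival time = 60/lambda = 60/24.4 = 2.46 minutes

2.46 minutes


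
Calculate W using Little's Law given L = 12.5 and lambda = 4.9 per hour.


W = L / lambda = 12.5 / 4.9 = 2.551 hours

2.551 hours


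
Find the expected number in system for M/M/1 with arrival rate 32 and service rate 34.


rho = 32/34; L = rho/(1-rho) = 16.0

16.0


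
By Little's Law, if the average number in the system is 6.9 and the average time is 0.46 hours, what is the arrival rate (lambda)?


lambda = L / W = 6.9 / 0.46 = 15.0 per hour

15.0 per hour
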